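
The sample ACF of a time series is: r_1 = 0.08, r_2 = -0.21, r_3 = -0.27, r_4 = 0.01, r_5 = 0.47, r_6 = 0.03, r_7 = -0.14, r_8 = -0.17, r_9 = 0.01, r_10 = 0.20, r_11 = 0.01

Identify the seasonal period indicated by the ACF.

The largest autocorrelation is r_5 = 0.47, with a weaker echo at lag 10 (0.20); the remaining lags stay at or below 0.08.
The dominant spike at lag 5 indicates a seasonal period of 5.

5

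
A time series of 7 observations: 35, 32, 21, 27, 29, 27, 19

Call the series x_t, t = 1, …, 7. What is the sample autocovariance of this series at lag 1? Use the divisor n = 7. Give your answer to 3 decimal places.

1.405

Mean x̄ = (35 + 32 + 21 + 27 + 29 + 27 + 19)/7 = 27.1429
Σ_{t=1}^{6}(x_t−x̄)(x_{t+1}−x̄) = 9.8367
γ_1 = 9.8367 / 7 = 1.405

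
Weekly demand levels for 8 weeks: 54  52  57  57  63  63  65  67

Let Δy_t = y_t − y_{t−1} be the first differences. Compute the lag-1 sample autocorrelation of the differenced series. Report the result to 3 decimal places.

First differences Δy: -2, 5, 0, 6, 0, 2, 2
Mean of differences = 1.8571
Numerator Σ(Δy_t−Δȳ)(Δy_{t+1}−Δȳ) = -33.5918
Denominator Σ(Δy_t−Δȳ)² = 48.8571
r_1(Δy) = -33.5918 / 48.8571 = -0.688

-0.688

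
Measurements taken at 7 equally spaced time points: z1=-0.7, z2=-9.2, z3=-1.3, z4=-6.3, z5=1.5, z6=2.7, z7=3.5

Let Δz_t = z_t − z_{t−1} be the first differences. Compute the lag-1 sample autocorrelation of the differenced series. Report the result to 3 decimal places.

First differences Δz: -8.5, 7.9, -5.0, 7.8, 1.2, 0.8
Mean of differences = 0.7000
Numerator Σ(Δz_t−Δz̄)(Δz_{t+1}−Δz̄) = -144.1500
Denominator Σ(Δz_t−Δz̄)² = 219.6400
r_1(Δz) = -144.1500 / 219.6400 = -0.656

-0.656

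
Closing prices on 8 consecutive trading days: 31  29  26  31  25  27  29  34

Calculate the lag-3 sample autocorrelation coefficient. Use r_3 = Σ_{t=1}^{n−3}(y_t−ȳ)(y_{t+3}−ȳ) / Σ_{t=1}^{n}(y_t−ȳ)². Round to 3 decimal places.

-0.161

Mean ȳ = (31 + 29 + 26 + 31 + 25 + 27 + 29 + 34)/8 = 29.0000
Deviations from mean: 2.0000, 0.0000, -3.0000, 2.0000, -4.0000, -2.0000, 0.0000, 5.0000
Numerator Σ_{t=1}^{5}(y_t−ȳ)(y_{t+3}−ȳ) = -10.0000
Denominator Σ(y_t−ȳ)² = 62.0000
r_3 = -10.0000 / 62.0000 = -0.161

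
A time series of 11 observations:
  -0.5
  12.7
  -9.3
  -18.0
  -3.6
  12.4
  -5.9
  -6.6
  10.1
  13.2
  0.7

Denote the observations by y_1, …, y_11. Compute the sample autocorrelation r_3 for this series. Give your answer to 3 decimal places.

Mean ȳ = (-0.5 + 12.7 − 9.3 − 18.0 − 3.6 + 12.4 − 5.9 − 6.6 + 10.1 + 13.2 + 0.7)/11 = 0.4727
Numerator Σ_{t=1}^{8}(y_t−ȳ)(y_{t+3}−ȳ) = 30.2478
Denominator Σ(y_t−ȳ)² = 1091.4018
r_3 = 30.2478 / 1091.4018 = 0.028

0.028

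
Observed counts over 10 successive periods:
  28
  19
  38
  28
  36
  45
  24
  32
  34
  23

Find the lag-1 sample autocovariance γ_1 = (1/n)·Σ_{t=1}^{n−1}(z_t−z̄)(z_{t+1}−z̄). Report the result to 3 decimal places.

Mean z̄ = (28 + 19 + 38 + 28 + 36 + 45 + 24 + 32 + 34 + 23)/10 = 30.7000
Σ_{t=1}^{9}(z_t−z̄)(z_{t+1}−z̄) = -137.6900
γ_1 = -137.6900 / 10 = -13.769

-13.769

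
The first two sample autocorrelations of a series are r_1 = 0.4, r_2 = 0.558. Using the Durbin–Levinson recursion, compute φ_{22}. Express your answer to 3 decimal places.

φ_{22} = (r_2 − r_1²) / (1 − r_1²)
r_1² = (0.4)² = 0.16
Numerator = 0.558 − 0.1600 = 0.3980; denominator = 1 − 0.1600 = 0.8400
φ_{22} = 0.3980 / 0.8400 = 0.474

0.474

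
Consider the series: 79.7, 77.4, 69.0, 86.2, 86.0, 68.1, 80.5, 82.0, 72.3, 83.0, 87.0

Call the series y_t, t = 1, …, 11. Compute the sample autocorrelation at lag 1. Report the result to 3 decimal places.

Mean ȳ = (79.7 + 77.4 + 69.0 + 86.2 + 86.0 + 68.1 + 80.5 + 82.0 + 72.3 + 83.0 + 87.0)/11 = 79.2000
Numerator Σ_{t=1}^{10}(y_t−ȳ)(y_{t+1}−ȳ) = -108.5100
Denominator Σ(y_t−ȳ)² = 458.4000
r_1 = -108.5100 / 458.4000 = -0.237

-0.237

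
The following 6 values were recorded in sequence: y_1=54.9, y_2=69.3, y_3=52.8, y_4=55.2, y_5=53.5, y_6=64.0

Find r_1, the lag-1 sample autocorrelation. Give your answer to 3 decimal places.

Mean ȳ = (54.9 + 69.3 + 52.8 + 55.2 + 53.5 + 64.0)/6 = 58.2833
Σ(y_t−ȳ)(y_{t+1}−ȳ) = (-37.2731) + (-60.4081) + (16.9069) + (14.7486) + (-27.3447) = -93.3703
Denominator Σ(y_t−ȳ)² = 227.9483
r_1 = -93.3703 / 227.9483 = -0.410

-0.410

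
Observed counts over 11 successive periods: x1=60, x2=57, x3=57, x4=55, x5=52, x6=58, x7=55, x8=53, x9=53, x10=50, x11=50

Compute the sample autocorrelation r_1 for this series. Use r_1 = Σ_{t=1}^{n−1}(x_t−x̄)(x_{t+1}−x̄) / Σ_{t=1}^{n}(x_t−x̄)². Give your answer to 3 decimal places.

Mean x̄ = (60 + 57 + 57 + 55 + 52 + 58 + 55 + 53 + 53 + 50 + 50)/11 = 54.5455
Numerator Σ_{t=1}^{10}(x_t−x̄)(x_{t+1}−x̄) = 41.5207
Denominator Σ(x_t−x̄)² = 106.7273
r_1 = 41.5207 / 106.7273 = 0.389

0.389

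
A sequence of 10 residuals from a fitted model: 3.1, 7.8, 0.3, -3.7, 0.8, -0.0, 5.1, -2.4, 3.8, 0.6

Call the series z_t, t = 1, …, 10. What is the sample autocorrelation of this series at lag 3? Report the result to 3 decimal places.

-0.311

Mean z̄ = (3.1 + 7.8 + 0.3 − 3.7 + 0.8 − 0.0 + 5.1 − 2.4 + 3.8 + 0.6)/10 = 1.5400
Numerator Σ_{t=1}^{7}(z_t−z̄)(z_{t+3}−z̄) = -33.4628
Denominator Σ(z_t−z̄)² = 107.7240
r_3 = -33.4628 / 107.7240 = -0.311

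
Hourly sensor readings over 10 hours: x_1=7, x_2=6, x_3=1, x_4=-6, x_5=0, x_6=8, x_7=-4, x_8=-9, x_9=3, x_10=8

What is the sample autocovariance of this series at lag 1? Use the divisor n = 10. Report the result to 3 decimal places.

4.244

Mean x̄ = (7 + 6 + 1 − 6 + 0 + 8 − 4 − 9 + 3 + 8)/10 = 1.4000
Σ_{t=1}^{9}(x_t−x̄)(x_{t+1}−x̄) = 42.4400
γ_1 = 42.4400 / 10 = 4.244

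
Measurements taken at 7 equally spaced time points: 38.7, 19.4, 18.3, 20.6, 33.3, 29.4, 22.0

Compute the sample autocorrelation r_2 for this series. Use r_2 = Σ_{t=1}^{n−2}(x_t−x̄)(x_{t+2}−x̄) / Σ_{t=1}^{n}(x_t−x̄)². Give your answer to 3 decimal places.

Mean x̄ = (38.7 + 19.4 + 18.3 + 20.6 + 33.3 + 29.4 + 22.0)/7 = 25.9571
Deviations from mean: 12.7429, -6.5571, -7.6571, -5.3571, 7.3429, 3.4429, -3.9571
Numerator Σ_{t=1}^{5}(x_t−x̄)(x_{t+2}−x̄) = -166.1722
Denominator Σ(x_t−x̄)² = 374.1371
r_2 = -166.1722 / 374.1371 = -0.444

-0.444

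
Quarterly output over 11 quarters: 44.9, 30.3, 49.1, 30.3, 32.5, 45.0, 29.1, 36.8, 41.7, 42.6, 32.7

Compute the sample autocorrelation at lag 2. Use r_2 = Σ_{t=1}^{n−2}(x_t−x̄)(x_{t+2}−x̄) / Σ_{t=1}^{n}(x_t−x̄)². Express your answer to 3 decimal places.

Mean x̄ = (44.9 + 30.3 + 49.1 + 30.3 + 32.5 + 45.0 + 29.1 + 36.8 + 41.7 + 42.6 + 32.7)/11 = 37.7273
Numerator Σ_{t=1}^{9}(x_t−x̄)(x_{t+2}−x̄) = 2.8621
Denominator Σ(x_t−x̄)² = 511.4218
r_2 = 2.8621 / 511.4218 = 0.006

0.006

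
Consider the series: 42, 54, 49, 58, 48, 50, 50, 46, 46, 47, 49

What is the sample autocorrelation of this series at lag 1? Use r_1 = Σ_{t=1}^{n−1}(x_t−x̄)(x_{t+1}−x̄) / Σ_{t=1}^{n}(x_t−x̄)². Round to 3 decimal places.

Mean x̄ = (42 + 54 + 49 + 58 + 48 + 50 + 50 + 46 + 46 + 47 + 49)/11 = 49.0000
Numerator Σ_{t=1}^{10}(x_t−x̄)(x_{t+1}−x̄) = -32.0000
Denominator Σ(x_t−x̄)² = 180.0000
r_1 = -32.0000 / 180.0000 = -0.178

-0.178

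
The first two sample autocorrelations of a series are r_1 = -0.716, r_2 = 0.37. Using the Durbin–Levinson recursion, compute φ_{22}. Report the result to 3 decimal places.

-0.293

φ_{22} = (r_2 − r_1²) / (1 − r_1²)
r_1² = (-0.716)² = 0.512656
Numerator = 0.37 − 0.5127 = -0.1427; denominator = 1 − 0.5127 = 0.4873
φ_{22} = -0.1427 / 0.4873 = -0.293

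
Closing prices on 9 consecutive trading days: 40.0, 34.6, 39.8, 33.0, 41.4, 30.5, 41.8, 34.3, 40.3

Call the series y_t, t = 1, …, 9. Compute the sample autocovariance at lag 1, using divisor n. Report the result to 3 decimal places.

-13.711

Mean ȳ = (40.0 + 34.6 + 39.8 + 33.0 + 41.4 + 30.5 + 41.8 + 34.3 + 40.3)/9 = 37.3000
Σ_{t=1}^{8}(y_t−ȳ)(y_{t+1}−ȳ) = -123.4000
γ_1 = -123.4000 / 9 = -13.711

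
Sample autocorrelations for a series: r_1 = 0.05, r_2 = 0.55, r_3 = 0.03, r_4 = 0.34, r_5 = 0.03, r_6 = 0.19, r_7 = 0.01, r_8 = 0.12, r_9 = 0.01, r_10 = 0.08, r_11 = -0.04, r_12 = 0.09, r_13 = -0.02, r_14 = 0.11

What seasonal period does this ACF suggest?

The largest autocorrelation is r_2 = 0.55, with weaker echoes at lags 4 (0.34) and 6 (0.19); the remaining lags stay at or below 0.12.
The dominant spike at lag 2 indicates a seasonal period of 2.

2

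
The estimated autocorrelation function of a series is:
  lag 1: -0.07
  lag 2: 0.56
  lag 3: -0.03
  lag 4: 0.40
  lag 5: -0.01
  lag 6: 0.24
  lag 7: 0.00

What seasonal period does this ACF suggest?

The largest autocorrelation is r_2 = 0.56, with weaker echoes at lags 4 (0.40) and 6 (0.24); the remaining lags stay at or below 0.00.
The dominant spike at lag 2 indicates a seasonal period of 2.

2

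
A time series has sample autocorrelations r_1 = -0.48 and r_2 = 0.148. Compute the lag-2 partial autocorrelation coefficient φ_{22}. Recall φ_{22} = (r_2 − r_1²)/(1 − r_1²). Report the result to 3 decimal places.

φ_{22} = (r_2 − r_1²) / (1 − r_1²)
r_1² = (-0.48)² = 0.2304
Numerator = 0.148 − 0.2304 = -0.0824; denominator = 1 − 0.2304 = 0.7696
φ_{22} = -0.0824 / 0.7696 = -0.107

-0.107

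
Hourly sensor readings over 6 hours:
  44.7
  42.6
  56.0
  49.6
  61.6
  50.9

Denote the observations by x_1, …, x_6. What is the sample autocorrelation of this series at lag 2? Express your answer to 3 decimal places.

0.135

Mean x̄ = (44.7 + 42.6 + 56.0 + 49.6 + 61.6 + 50.9)/6 = 50.9000
Deviations from mean: -6.2000, -8.3000, 5.1000, -1.3000, 10.7000, 0.0000
Σ(x_t−x̄)(x_{t+2}−x̄) = (-31.6200) + (10.7900) + (54.5700) + (0.0000) = 33.7400
Denominator Σ(x_t−x̄)² = 249.5200
r_2 = 33.7400 / 249.5200 = 0.135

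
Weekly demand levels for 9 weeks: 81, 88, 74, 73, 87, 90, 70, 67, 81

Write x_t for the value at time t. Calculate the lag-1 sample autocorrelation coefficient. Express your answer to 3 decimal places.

0.050

Mean x̄ = (81 + 88 + 74 + 73 + 87 + 90 + 70 + 67 + 81)/9 = 79.0000
Numerator Σ_{t=1}^{8}(x_t−x̄)(x_{t+1}−x̄) = 28.0000
Denominator Σ(x_t−x̄)² = 560.0000
r_1 = 28.0000 / 560.0000 = 0.050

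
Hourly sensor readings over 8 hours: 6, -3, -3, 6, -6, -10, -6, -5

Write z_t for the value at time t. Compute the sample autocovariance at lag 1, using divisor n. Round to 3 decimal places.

Mean z̄ = (6 − 3 − 3 + 6 − 6 − 10 − 6 − 5)/8 = -2.6250
Σ_{t=1}^{7}(z_t−z̄)(z_{t+1}−z̄) = 22.3594
γ_1 = 22.3594 / 8 = 2.795

2.795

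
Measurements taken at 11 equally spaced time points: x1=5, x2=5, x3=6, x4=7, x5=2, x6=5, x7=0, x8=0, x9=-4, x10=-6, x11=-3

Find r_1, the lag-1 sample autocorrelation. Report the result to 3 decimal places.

Mean x̄ = (5 + 5 + 6 + 7 + 2 + 5 + 0 + 0 − 4 − 6 − 3)/11 = 1.5455
Numerator Σ_{t=1}^{10}(x_t−x̄)(x_{t+1}−x̄) = 137.4298
Denominator Σ(x_t−x̄)² = 198.7273
r_1 = 137.4298 / 198.7273 = 0.692

0.692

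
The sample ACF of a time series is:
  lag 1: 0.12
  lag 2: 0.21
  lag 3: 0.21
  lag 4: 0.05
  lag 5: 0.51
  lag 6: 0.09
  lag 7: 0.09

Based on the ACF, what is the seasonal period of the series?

5

The largest autocorrelation is r_5 = 0.51; the remaining lags stay at or below 0.21.
The dominant spike at lag 5 indicates a seasonal period of 5.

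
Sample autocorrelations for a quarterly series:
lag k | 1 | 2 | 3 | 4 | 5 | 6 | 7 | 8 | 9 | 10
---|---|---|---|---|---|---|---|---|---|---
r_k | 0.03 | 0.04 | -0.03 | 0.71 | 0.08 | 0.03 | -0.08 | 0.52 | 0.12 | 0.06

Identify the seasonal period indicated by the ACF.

4

The largest autocorrelation is r_4 = 0.71, with a weaker echo at lag 8 (0.52); the remaining lags stay at or below 0.12.
The dominant spike at lag 4 indicates a seasonal period of 4.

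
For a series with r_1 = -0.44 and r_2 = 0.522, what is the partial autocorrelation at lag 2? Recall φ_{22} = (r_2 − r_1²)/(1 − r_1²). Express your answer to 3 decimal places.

φ_{22} = (r_2 − r_1²) / (1 − r_1²)
r_1² = (-0.44)² = 0.1936
Numerator = 0.522 − 0.1936 = 0.3284; denominator = 1 − 0.1936 = 0.8064
φ_{22} = 0.3284 / 0.8064 = 0.407

0.407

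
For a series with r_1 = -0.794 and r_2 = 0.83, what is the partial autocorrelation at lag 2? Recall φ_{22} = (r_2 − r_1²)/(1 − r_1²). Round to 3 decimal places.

0.540

φ_{22} = (r_2 − r_1²) / (1 − r_1²)
r_1² = (-0.794)² = 0.630436
Numerator = 0.83 − 0.6304 = 0.1996; denominator = 1 − 0.6304 = 0.3696
φ_{22} = 0.1996 / 0.3696 = 0.540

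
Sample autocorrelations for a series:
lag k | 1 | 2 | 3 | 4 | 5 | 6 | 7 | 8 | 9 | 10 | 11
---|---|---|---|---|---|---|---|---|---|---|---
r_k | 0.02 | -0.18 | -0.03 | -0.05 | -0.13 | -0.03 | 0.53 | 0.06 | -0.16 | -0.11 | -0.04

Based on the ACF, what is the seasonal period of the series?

The largest autocorrelation is r_7 = 0.53; the remaining lags stay at or below 0.06.
The dominant spike at lag 7 indicates a seasonal period of 7.

7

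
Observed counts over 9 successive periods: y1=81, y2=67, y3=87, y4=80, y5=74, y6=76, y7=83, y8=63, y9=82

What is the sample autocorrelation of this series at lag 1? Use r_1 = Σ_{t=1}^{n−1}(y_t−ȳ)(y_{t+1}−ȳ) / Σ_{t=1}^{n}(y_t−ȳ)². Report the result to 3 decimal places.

-0.561

Mean ȳ = (81 + 67 + 87 + 80 + 74 + 76 + 83 + 63 + 82)/9 = 77.0000
Numerator Σ_{t=1}^{8}(y_t−ȳ)(y_{t+1}−ȳ) = -276.0000
Denominator Σ(y_t−ȳ)² = 492.0000
r_1 = -276.0000 / 492.0000 = -0.561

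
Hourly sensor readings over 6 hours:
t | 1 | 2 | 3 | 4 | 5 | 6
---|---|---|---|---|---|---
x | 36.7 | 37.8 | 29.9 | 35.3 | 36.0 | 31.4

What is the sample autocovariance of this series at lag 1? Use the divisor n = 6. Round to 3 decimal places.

-2.511

Mean x̄ = (36.7 + 37.8 + 29.9 + 35.3 + 36.0 + 31.4)/6 = 34.5167
Deviations: 2.1833, 3.2833, -4.6167, 0.7833, 1.4833, -3.1167
Σ_{t=1}^{5}(x_t−x̄)(x_{t+1}−x̄) = -15.0669
γ_1 = -15.0669 / 6 = -2.511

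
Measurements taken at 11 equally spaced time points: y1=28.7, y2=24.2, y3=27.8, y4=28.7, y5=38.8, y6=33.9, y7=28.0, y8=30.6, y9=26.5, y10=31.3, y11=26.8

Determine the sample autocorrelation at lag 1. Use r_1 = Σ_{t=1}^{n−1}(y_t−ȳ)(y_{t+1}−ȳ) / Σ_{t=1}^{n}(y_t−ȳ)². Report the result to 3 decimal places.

0.161

Mean ȳ = (28.7 + 24.2 + 27.8 + 28.7 + 38.8 + 33.9 + 28.0 + 30.6 + 26.5 + 31.3 + 26.8)/11 = 29.5727
Numerator Σ_{t=1}^{10}(y_t−ȳ)(y_{t+1}−ȳ) = 25.9620
Denominator Σ(y_t−ȳ)² = 161.0418
r_1 = 25.9620 / 161.0418 = 0.161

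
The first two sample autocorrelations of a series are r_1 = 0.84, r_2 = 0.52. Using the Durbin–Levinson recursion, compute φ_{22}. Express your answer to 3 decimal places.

-0.630

φ_{22} = (r_2 − r_1²) / (1 − r_1²)
r_1² = (0.84)² = 0.7056
Numerator = 0.52 − 0.7056 = -0.1856; denominator = 1 − 0.7056 = 0.2944
φ_{22} = -0.1856 / 0.2944 = -0.630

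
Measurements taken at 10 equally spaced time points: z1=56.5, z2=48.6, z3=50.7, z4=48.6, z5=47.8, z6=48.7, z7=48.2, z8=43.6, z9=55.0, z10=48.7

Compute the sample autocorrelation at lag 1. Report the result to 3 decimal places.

Mean z̄ = (56.5 + 48.6 + 50.7 + 48.6 + 47.8 + 48.7 + 48.2 + 43.6 + 55.0 + 48.7)/10 = 49.6400
Numerator Σ_{t=1}^{9}(z_t−z̄)(z_{t+1}−z̄) = -33.0576
Denominator Σ(z_t−z̄)² = 122.7840
r_1 = -33.0576 / 122.7840 = -0.269

-0.269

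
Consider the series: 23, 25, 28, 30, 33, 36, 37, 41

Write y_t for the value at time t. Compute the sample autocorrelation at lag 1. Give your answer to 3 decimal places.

Mean ȳ = (23 + 25 + 28 + 30 + 33 + 36 + 37 + 41)/8 = 31.6250
Numerator Σ_{t=1}^{7}(y_t−ȳ)(y_{t+1}−ȳ) = 164.7344
Denominator Σ(y_t−ȳ)² = 271.8750
r_1 = 164.7344 / 271.8750 = 0.606

0.606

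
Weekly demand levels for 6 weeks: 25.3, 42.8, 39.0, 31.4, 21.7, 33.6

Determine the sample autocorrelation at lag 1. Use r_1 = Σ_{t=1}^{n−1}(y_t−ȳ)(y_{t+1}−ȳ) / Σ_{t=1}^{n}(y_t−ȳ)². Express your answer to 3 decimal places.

Mean ȳ = (25.3 + 42.8 + 39.0 + 31.4 + 21.7 + 33.6)/6 = 32.3000
Deviations from mean: -7.0000, 10.5000, 6.7000, -0.9000, -10.6000, 1.3000
Numerator Σ_{t=1}^{5}(y_t−ȳ)(y_{t+1}−ȳ) = -13.4200
Denominator Σ(y_t−ȳ)² = 319.0000
r_1 = -13.4200 / 319.0000 = -0.042

-0.042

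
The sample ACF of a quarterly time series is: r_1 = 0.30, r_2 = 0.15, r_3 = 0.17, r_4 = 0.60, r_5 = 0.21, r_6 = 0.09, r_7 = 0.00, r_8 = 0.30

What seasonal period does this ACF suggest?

The largest autocorrelation is r_4 = 0.60; the remaining lags stay at or below 0.30. The elevated value at lag 1 (0.30), dropping to 0.15 at lag 2, reflects decaying short-term dependence rather than seasonality.
The dominant spike at lag 4 indicates a seasonal period of 4.

4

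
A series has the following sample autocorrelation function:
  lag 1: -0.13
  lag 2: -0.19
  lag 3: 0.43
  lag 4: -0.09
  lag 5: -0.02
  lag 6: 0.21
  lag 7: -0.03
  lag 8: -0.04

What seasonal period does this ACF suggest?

3

The largest autocorrelation is r_3 = 0.43, with a weaker echo at lag 6 (0.21); the remaining lags stay at or below -0.02.
The dominant spike at lag 3 indicates a seasonal period of 3.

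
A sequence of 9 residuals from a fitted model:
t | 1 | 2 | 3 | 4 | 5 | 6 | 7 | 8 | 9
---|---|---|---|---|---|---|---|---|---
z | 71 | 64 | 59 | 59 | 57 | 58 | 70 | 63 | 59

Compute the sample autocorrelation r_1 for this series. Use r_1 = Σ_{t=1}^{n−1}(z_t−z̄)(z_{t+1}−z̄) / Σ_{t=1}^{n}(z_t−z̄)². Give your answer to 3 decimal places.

0.137

Mean z̄ = (71 + 64 + 59 + 59 + 57 + 58 + 70 + 63 + 59)/9 = 62.2222
Numerator Σ_{t=1}^{8}(z_t−z̄)(z_{t+1}−z̄) = 29.8395
Denominator Σ(z_t−z̄)² = 217.5556
r_1 = 29.8395 / 217.5556 = 0.137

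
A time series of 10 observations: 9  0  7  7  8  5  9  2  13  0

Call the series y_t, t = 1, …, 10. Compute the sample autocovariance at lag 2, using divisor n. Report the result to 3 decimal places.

5.300

Mean ȳ = (9 + 0 + 7 + 7 + 8 + 5 + 9 + 2 + 13 + 0)/10 = 6.0000
Σ_{t=1}^{8}(y_t−ȳ)(y_{t+2}−ȳ) = 53.0000
γ_2 = 53.0000 / 10 = 5.300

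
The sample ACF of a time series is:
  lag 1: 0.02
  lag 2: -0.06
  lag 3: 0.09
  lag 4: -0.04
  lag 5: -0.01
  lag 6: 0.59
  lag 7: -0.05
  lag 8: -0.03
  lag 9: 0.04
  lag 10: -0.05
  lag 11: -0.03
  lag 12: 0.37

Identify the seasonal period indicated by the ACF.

The largest autocorrelation is r_6 = 0.59, with a weaker echo at lag 12 (0.37); the remaining lags stay at or below 0.09.
The dominant spike at lag 6 indicates a seasonal period of 6.

6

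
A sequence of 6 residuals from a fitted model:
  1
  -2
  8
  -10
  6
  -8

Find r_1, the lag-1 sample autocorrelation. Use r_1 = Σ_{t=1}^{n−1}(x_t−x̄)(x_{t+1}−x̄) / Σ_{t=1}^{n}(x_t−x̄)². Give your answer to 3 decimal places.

-0.774

Mean x̄ = (1 − 2 + 8 − 10 + 6 − 8)/6 = -0.8333
Deviations from mean: 1.8333, -1.1667, 8.8333, -9.1667, 6.8333, -7.1667
Numerator Σ_{t=1}^{5}(x_t−x̄)(x_{t+1}−x̄) = -205.0278
Denominator Σ(x_t−x̄)² = 264.8333
r_1 = -205.0278 / 264.8333 = -0.774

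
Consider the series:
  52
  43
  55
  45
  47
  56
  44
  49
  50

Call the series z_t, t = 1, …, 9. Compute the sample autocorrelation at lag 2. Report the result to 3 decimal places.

0.040

Mean z̄ = (52 + 43 + 55 + 45 + 47 + 56 + 44 + 49 + 50)/9 = 49.0000
Σ(z_t−z̄)(z_{t+2}−z̄) = (18.0000) + (24.0000) + (-12.0000) + (-28.0000) + (10.0000) + (0.0000) + (-5.0000) = 7.0000
Denominator Σ(z_t−z̄)² = 176.0000
r_2 = 7.0000 / 176.0000 = 0.040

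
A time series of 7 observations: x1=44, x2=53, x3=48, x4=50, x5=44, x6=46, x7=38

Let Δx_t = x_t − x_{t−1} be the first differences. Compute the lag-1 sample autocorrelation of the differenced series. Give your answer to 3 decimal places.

First differences Δx: 9, -5, 2, -6, 2, -8
Mean of differences = -1.0000
Numerator Σ(Δx_t−Δx̄)(Δx_{t+1}−Δx̄) = -103.0000
Denominator Σ(Δx_t−Δx̄)² = 208.0000
r_1(Δx) = -103.0000 / 208.0000 = -0.495

-0.495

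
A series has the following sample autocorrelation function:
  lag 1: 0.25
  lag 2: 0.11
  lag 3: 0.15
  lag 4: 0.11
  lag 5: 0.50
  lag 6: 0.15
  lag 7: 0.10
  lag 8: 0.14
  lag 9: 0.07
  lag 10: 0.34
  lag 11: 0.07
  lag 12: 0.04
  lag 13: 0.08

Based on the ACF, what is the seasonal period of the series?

5

The largest autocorrelation is r_5 = 0.50, with a weaker echo at lag 10 (0.34); the remaining lags stay at or below 0.25. The elevated value at lag 1 (0.25), dropping to 0.11 at lag 2, reflects decaying short-term dependence rather than seasonality.
The dominant spike at lag 5 indicates a seasonal period of 5.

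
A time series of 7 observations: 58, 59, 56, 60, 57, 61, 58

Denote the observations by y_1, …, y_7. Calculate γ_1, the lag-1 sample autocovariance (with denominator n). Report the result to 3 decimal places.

-1.781

Mean ȳ = (58 + 59 + 56 + 60 + 57 + 61 + 58)/7 = 58.4286
Σ_{t=1}^{6}(y_t−ȳ)(y_{t+1}−ȳ) = -12.4694
γ_1 = -12.4694 / 7 = -1.781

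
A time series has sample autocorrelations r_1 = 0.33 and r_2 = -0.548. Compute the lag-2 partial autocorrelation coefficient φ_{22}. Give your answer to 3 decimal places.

-0.737

φ_{22} = (r_2 − r_1²) / (1 − r_1²)
r_1² = (0.33)² = 0.1089
Numerator = -0.548 − 0.1089 = -0.6569; denominator = 1 − 0.1089 = 0.8911
φ_{22} = -0.6569 / 0.8911 = -0.737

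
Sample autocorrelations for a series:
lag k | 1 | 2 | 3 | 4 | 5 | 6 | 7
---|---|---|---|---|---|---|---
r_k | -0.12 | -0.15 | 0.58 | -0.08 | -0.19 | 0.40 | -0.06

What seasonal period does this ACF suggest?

The largest autocorrelation is r_3 = 0.58, with a weaker echo at lag 6 (0.40); the remaining lags stay at or below -0.06.
The dominant spike at lag 3 indicates a seasonal period of 3.

3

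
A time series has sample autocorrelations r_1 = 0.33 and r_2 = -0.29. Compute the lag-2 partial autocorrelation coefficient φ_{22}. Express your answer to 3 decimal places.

φ_{22} = (r_2 − r_1²) / (1 − r_1²)
r_1² = (0.33)² = 0.1089
Numerator = -0.29 − 0.1089 = -0.3989; denominator = 1 − 0.1089 = 0.8911
φ_{22} = -0.3989 / 0.8911 = -0.448

-0.448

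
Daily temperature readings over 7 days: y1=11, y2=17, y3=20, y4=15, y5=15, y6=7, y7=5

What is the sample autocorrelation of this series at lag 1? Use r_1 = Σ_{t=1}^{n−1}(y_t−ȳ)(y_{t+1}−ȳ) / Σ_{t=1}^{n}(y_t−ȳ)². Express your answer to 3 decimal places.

Mean ȳ = (11 + 17 + 20 + 15 + 15 + 7 + 5)/7 = 12.8571
Deviations from mean: -1.8571, 4.1429, 7.1429, 2.1429, 2.1429, -5.8571, -7.8571
Numerator Σ_{t=1}^{6}(y_t−ȳ)(y_{t+1}−ȳ) = 75.2653
Denominator Σ(y_t−ȳ)² = 176.8571
r_1 = 75.2653 / 176.8571 = 0.426

0.426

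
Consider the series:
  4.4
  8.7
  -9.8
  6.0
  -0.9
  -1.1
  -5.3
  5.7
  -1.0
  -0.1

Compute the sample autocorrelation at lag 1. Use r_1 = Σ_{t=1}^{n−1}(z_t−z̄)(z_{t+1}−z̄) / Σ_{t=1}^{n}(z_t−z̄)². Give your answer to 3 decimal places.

-0.496

Mean z̄ = (4.4 + 8.7 − 9.8 + 6.0 − 0.9 − 1.1 − 5.3 + 5.7 − 1.0 − 0.1)/10 = 0.6600
Numerator Σ_{t=1}^{9}(z_t−z̄)(z_{t+1}−z̄) = -142.1236
Denominator Σ(z_t−z̄)² = 286.3440
r_1 = -142.1236 / 286.3440 = -0.496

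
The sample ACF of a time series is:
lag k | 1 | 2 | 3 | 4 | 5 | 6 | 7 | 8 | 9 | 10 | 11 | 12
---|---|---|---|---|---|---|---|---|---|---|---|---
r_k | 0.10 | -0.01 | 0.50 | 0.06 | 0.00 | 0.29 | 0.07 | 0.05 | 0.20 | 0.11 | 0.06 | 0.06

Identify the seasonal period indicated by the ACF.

3

The largest autocorrelation is r_3 = 0.50, with weaker echoes at lags 6 (0.29) and 9 (0.20); the remaining lags stay at or below 0.11.
The dominant spike at lag 3 indicates a seasonal period of 3.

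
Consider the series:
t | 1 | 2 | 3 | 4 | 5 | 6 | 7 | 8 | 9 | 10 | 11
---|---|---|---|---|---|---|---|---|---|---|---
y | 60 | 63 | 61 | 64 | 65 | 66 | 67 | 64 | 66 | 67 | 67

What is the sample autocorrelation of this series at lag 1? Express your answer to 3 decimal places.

0.441

Mean ȳ = (60 + 63 + 61 + 64 + 65 + 66 + 67 + 64 + 66 + 67 + 67)/11 = 64.5455
Numerator Σ_{t=1}^{10}(y_t−ȳ)(y_{t+1}−ȳ) = 25.8843
Denominator Σ(y_t−ȳ)² = 58.7273
r_1 = 25.8843 / 58.7273 = 0.441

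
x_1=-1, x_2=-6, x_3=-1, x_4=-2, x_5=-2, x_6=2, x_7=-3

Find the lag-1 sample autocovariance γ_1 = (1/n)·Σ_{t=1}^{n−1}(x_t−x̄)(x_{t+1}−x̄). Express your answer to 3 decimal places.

Mean x̄ = (-1 − 6 − 1 − 2 − 2 + 2 − 3)/7 = -1.8571
Deviations: 0.8571, -4.1429, 0.8571, -0.1429, -0.1429, 3.8571, -1.1429
Σ_{t=1}^{6}(x_t−x̄)(x_{t+1}−x̄) = -12.1633
γ_1 = -12.1633 / 7 = -1.738

-1.738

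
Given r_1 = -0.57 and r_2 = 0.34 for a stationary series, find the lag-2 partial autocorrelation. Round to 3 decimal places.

φ_{22} = (r_2 − r_1²) / (1 − r_1²)
r_1² = (-0.57)² = 0.3249
Numerator = 0.34 − 0.3249 = 0.0151; denominator = 1 − 0.3249 = 0.6751
φ_{22} = 0.0151 / 0.6751 = 0.022

0.022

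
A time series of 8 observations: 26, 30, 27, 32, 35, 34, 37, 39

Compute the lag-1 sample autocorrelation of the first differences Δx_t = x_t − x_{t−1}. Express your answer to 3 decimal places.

First differences Δx: 4, -3, 5, 3, -1, 3, 2
Mean of differences = 1.8571
Numerator Σ(Δx_t−Δx̄)(Δx_{t+1}−Δx̄) = -28.4490
Denominator Σ(Δx_t−Δx̄)² = 48.8571
r_1(Δx) = -28.4490 / 48.8571 = -0.582

-0.582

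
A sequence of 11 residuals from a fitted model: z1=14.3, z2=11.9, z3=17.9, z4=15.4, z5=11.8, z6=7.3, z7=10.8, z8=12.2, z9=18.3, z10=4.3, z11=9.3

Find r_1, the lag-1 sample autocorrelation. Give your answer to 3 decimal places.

Mean z̄ = (14.3 + 11.9 + 17.9 + 15.4 + 11.8 + 7.3 + 10.8 + 12.2 + 18.3 + 4.3 + 9.3)/11 = 12.1364
Numerator Σ_{t=1}^{10}(z_t−z̄)(z_{t+1}−z̄) = -1.8377
Denominator Σ(z_t−z̄)² = 181.3455
r_1 = -1.8377 / 181.3455 = -0.010

-0.010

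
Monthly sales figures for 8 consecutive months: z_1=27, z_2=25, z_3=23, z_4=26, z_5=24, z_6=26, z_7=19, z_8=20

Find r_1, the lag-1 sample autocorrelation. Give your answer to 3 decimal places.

0.163

Mean z̄ = (27 + 25 + 23 + 26 + 24 + 26 + 19 + 20)/8 = 23.7500
Σ(z_t−z̄)(z_{t+1}−z̄) = (4.0625) + (-0.9375) + (-1.6875) + (0.5625) + (0.5625) + (-10.6875) + (17.8125) = 9.6875
Denominator Σ(z_t−z̄)² = 59.5000
r_1 = 9.6875 / 59.5000 = 0.163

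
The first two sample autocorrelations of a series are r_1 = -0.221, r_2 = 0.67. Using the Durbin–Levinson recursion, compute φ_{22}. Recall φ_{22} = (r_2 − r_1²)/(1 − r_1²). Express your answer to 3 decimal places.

φ_{22} = (r_2 − r_1²) / (1 − r_1²)
r_1² = (-0.221)² = 0.048841
Numerator = 0.67 − 0.0488 = 0.6212; denominator = 1 − 0.0488 = 0.9512
φ_{22} = 0.6212 / 0.9512 = 0.653

0.653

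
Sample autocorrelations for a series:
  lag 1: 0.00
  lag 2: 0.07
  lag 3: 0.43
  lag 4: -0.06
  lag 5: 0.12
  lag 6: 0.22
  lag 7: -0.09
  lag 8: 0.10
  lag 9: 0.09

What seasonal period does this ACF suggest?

3

The largest autocorrelation is r_3 = 0.43, with a weaker echo at lag 6 (0.22); the remaining lags stay at or below 0.12.
The dominant spike at lag 3 indicates a seasonal period of 3.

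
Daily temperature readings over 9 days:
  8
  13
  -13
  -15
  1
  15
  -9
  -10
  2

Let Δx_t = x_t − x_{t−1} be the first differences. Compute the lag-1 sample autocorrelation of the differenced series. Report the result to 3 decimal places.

-0.122

First differences Δx: 5, -26, -2, 16, 14, -24, -1, 12
Mean of differences = -0.7500
Numerator Σ(Δx_t−Δx̄)(Δx_{t+1}−Δx̄) = -227.8125
Denominator Σ(Δx_t−Δx̄)² = 1873.5000
r_1(Δx) = -227.8125 / 1873.5000 = -0.122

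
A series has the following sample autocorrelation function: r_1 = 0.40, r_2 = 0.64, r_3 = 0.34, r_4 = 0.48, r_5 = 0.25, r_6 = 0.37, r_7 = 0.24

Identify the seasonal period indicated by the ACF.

2

The largest autocorrelation is r_2 = 0.64, with a weaker echo at lag 4 (0.48); the remaining lags stay at or below 0.40.
The dominant spike at lag 2 indicates a seasonal period of 2.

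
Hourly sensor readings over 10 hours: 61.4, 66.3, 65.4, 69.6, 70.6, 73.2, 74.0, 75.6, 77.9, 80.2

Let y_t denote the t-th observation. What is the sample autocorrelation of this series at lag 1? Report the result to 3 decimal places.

Mean ȳ = (61.4 + 66.3 + 65.4 + 69.6 + 70.6 + 73.2 + 74.0 + 75.6 + 77.9 + 80.2)/10 = 71.4200
Numerator Σ_{t=1}^{9}(y_t−ȳ)(y_{t+1}−ȳ) = 192.4716
Denominator Σ(y_t−ȳ)² = 313.2160
r_1 = 192.4716 / 313.2160 = 0.615

0.615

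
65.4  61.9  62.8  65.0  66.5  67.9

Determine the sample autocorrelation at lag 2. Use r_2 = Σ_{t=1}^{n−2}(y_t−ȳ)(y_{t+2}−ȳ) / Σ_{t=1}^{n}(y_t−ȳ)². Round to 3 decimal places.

Mean ȳ = (65.4 + 61.9 + 62.8 + 65.0 + 66.5 + 67.9)/6 = 64.9167
Deviations from mean: 0.4833, -3.0167, -2.1167, 0.0833, 1.5833, 2.9833
Σ(y_t−ȳ)(y_{t+2}−ȳ) = (-1.0231) + (-0.2514) + (-3.3514) + (0.2486) = -4.3772
Denominator Σ(y_t−ȳ)² = 25.2283
r_2 = -4.3772 / 25.2283 = -0.174

-0.174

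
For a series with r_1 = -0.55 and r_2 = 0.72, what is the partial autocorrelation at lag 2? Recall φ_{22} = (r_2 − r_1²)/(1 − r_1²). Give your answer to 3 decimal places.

0.599

φ_{22} = (r_2 − r_1²) / (1 − r_1²)
r_1² = (-0.55)² = 0.3025
Numerator = 0.72 − 0.3025 = 0.4175; denominator = 1 − 0.3025 = 0.6975
φ_{22} = 0.4175 / 0.6975 = 0.599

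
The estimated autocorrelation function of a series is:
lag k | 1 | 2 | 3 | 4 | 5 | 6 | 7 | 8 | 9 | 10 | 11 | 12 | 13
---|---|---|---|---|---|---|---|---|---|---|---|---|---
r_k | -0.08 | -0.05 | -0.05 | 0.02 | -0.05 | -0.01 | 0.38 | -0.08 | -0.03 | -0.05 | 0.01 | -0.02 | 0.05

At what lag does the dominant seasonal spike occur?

The largest autocorrelation is r_7 = 0.38; the remaining lags stay at or below 0.05.
The dominant spike at lag 7 indicates a seasonal period of 7.

7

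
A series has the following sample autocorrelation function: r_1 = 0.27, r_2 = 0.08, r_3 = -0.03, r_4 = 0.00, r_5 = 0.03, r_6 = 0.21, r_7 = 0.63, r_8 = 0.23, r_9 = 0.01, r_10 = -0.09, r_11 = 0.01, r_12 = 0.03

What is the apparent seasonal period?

The largest autocorrelation is r_7 = 0.63; the remaining lags stay at or below 0.27. The elevated value at lag 1 (0.27), dropping to 0.08 at lag 2, reflects decaying short-term dependence rather than seasonality.
The dominant spike at lag 7 indicates a seasonal period of 7.

7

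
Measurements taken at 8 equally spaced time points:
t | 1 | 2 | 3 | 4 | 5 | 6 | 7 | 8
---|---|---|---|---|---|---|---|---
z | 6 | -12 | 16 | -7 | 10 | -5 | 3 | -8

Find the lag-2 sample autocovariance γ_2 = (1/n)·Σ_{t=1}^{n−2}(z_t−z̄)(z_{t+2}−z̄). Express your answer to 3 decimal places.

Mean z̄ = (6 − 12 + 16 − 7 + 10 − 5 + 3 − 8)/8 = 0.3750
Deviations: 5.6250, -12.3750, 15.6250, -7.3750, 9.6250, -5.3750, 2.6250, -8.3750
Σ_{t=1}^{6}(z_t−z̄)(z_{t+2}−z̄) = 439.4688
γ_2 = 439.4688 / 8 = 54.934

54.934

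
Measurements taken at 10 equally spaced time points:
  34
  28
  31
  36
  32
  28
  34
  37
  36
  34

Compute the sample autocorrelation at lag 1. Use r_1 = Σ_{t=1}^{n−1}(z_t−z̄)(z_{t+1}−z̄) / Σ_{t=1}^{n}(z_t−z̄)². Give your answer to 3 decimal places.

0.163

Mean z̄ = (34 + 28 + 31 + 36 + 32 + 28 + 34 + 37 + 36 + 34)/10 = 33.0000
Numerator Σ_{t=1}^{9}(z_t−z̄)(z_{t+1}−z̄) = 15.0000
Denominator Σ(z_t−z̄)² = 92.0000
r_1 = 15.0000 / 92.0000 = 0.163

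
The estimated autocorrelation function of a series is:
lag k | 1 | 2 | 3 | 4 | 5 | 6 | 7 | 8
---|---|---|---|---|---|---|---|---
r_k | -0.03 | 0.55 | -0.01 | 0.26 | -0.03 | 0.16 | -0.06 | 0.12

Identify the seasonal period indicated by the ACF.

The largest autocorrelation is r_2 = 0.55, with weaker echoes at lags 4 (0.26) and 6 (0.16); the remaining lags stay at or below 0.12.
The dominant spike at lag 2 indicates a seasonal period of 2.

2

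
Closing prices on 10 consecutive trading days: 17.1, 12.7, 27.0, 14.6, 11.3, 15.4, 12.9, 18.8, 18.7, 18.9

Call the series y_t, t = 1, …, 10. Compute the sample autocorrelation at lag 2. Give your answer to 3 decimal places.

Mean ȳ = (17.1 + 12.7 + 27.0 + 14.6 + 11.3 + 15.4 + 12.9 + 18.8 + 18.7 + 18.9)/10 = 16.7400
Numerator Σ_{t=1}^{8}(y_t−ȳ)(y_{t+2}−ȳ) = -25.5552
Denominator Σ(y_t−ȳ)² = 185.1840
r_2 = -25.5552 / 185.1840 = -0.138

-0.138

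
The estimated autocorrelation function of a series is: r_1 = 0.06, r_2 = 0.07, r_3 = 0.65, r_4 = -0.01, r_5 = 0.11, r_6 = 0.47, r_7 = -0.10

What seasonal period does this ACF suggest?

3

The largest autocorrelation is r_3 = 0.65, with a weaker echo at lag 6 (0.47); the remaining lags stay at or below 0.11.
The dominant spike at lag 3 indicates a seasonal period of 3.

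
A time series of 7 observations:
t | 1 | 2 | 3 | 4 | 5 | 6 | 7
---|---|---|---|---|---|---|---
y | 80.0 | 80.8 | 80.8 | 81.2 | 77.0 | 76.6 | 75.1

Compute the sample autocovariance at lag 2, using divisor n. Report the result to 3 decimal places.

0.717

Mean ȳ = (80.0 + 80.8 + 80.8 + 81.2 + 77.0 + 76.6 + 75.1)/7 = 78.7857
Deviations: 1.2143, 2.0143, 2.0143, 2.4143, -1.7857, -2.1857, -3.6857
Σ_{t=1}^{5}(y_t−ȳ)(y_{t+2}−ȳ) = 5.0167
γ_2 = 5.0167 / 7 = 0.717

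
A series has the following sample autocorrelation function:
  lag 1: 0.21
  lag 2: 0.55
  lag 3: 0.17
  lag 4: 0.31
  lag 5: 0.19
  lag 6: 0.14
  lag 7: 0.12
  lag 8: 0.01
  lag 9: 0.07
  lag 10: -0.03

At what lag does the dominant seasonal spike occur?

2

The largest autocorrelation is r_2 = 0.55, with a weaker echo at lag 4 (0.31); the remaining lags stay at or below 0.21.
The dominant spike at lag 2 indicates a seasonal period of 2.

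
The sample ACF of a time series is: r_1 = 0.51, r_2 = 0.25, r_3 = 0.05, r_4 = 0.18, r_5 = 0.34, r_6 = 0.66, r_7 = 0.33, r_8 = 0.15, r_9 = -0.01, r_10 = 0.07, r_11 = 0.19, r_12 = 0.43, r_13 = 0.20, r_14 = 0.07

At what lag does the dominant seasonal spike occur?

6

The largest autocorrelation is r_6 = 0.66; the remaining lags stay at or below 0.51. The elevated value at lag 1 (0.51), dropping to 0.25 at lag 2, reflects decaying short-term dependence rather than seasonality.
The dominant spike at lag 6 indicates a seasonal period of 6.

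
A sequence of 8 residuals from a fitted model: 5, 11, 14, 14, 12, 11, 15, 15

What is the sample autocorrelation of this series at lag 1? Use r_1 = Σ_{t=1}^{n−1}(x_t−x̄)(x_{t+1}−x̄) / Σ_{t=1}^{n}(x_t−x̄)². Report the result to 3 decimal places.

0.187

Mean x̄ = (5 + 11 + 14 + 14 + 12 + 11 + 15 + 15)/8 = 12.1250
Deviations from mean: -7.1250, -1.1250, 1.8750, 1.8750, -0.1250, -1.1250, 2.8750, 2.8750
Σ(x_t−x̄)(x_{t+1}−x̄) = (8.0156) + (-2.1094) + (3.5156) + (-0.2344) + (0.1406) + (-3.2344) + (8.2656) = 14.3594
Denominator Σ(x_t−x̄)² = 76.8750
r_1 = 14.3594 / 76.8750 = 0.187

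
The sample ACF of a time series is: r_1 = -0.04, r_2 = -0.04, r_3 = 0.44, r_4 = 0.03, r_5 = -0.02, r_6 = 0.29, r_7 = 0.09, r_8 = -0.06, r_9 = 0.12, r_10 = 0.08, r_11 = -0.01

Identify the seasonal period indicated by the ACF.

3

The largest autocorrelation is r_3 = 0.44, with a weaker echo at lag 6 (0.29); the remaining lags stay at or below 0.12.
The dominant spike at lag 3 indicates a seasonal period of 3.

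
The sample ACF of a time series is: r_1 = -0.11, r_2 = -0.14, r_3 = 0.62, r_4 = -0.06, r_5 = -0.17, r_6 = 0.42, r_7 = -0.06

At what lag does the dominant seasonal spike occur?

The largest autocorrelation is r_3 = 0.62, with a weaker echo at lag 6 (0.42); the remaining lags stay at or below -0.06.
The dominant spike at lag 3 indicates a seasonal period of 3.

3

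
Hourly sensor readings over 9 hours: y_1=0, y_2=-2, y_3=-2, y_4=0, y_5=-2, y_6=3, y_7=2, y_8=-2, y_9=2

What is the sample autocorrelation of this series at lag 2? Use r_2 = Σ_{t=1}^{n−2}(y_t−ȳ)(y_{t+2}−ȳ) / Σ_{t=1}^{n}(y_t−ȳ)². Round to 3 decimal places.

-0.058

Mean ȳ = (0 − 2 − 2 + 0 − 2 + 3 + 2 − 2 + 2)/9 = -0.1111
Numerator Σ_{t=1}^{7}(y_t−ȳ)(y_{t+2}−ȳ) = -1.9136
Denominator Σ(y_t−ȳ)² = 32.8889
r_2 = -1.9136 / 32.8889 = -0.058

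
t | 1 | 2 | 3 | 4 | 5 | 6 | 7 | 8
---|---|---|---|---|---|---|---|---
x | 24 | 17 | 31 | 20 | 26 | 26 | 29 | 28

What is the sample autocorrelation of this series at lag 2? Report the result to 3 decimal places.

Mean x̄ = (24 + 17 + 31 + 20 + 26 + 26 + 29 + 28)/8 = 25.1250
Σ(x_t−x̄)(x_{t+2}−x̄) = (-6.6094) + (41.6406) + (5.1406) + (-4.4844) + (3.3906) + (2.5156) = 41.5938
Denominator Σ(x_t−x̄)² = 152.8750
r_2 = 41.5938 / 152.8750 = 0.272

0.272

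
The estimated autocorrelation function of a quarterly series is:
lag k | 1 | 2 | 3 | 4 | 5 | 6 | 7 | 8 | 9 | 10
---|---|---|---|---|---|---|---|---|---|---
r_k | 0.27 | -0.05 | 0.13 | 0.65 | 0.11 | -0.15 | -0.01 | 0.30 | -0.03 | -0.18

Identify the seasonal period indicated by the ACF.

The largest autocorrelation is r_4 = 0.65, with a weaker echo at lag 8 (0.30); the remaining lags stay at or below 0.27.
The dominant spike at lag 4 indicates a seasonal period of 4.

4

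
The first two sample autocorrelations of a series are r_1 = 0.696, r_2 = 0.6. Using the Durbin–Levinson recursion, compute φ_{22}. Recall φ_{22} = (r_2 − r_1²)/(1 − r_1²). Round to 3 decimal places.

φ_{22} = (r_2 − r_1²) / (1 − r_1²)
r_1² = (0.696)² = 0.484416
Numerator = 0.6 − 0.4844 = 0.1156; denominator = 1 − 0.4844 = 0.5156
φ_{22} = 0.1156 / 0.5156 = 0.224

0.224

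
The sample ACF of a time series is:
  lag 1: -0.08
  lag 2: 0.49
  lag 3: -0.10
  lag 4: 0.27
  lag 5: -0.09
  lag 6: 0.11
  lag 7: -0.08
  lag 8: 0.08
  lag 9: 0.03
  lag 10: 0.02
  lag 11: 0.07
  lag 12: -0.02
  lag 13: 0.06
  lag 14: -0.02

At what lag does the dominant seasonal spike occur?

2

The largest autocorrelation is r_2 = 0.49, with a weaker echo at lag 4 (0.27); the remaining lags stay at or below 0.11.
The dominant spike at lag 2 indicates a seasonal period of 2.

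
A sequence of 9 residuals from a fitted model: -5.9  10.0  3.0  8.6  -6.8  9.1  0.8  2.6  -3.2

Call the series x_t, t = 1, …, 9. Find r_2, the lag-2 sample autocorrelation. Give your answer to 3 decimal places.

Mean x̄ = (-5.9 + 10.0 + 3.0 + 8.6 − 6.8 + 9.1 + 0.8 + 2.6 − 3.2)/9 = 2.0222
Numerator Σ_{t=1}^{7}(x_t−x̄)(x_{t+2}−x̄) = 103.9146
Denominator Σ(x_t−x̄)² = 327.6556
r_2 = 103.9146 / 327.6556 = 0.317

0.317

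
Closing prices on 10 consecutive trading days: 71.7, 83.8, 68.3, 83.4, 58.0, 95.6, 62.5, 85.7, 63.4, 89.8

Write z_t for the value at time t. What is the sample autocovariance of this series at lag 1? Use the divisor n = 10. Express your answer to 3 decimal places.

Mean z̄ = (71.7 + 83.8 + 68.3 + 83.4 + 58.0 + 95.6 + 62.5 + 85.7 + 63.4 + 89.8)/10 = 76.2200
Σ_{t=1}^{9}(z_t−z̄)(z_{t+1}−z̄) = -1326.6724
γ_1 = -1326.6724 / 10 = -132.667

-132.667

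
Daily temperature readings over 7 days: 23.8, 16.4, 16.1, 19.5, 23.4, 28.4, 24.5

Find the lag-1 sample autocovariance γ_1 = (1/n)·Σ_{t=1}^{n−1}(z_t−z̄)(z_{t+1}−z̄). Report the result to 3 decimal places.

Mean z̄ = (23.8 + 16.4 + 16.1 + 19.5 + 23.4 + 28.4 + 24.5)/7 = 21.7286
Σ_{t=1}^{6}(z_t−z̄)(z_{t+1}−z̄) = 57.4135
γ_1 = 57.4135 / 7 = 8.202

8.202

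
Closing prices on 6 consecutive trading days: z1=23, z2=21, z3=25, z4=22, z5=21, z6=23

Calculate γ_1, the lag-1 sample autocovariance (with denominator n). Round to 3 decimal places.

Mean z̄ = (23 + 21 + 25 + 22 + 21 + 23)/6 = 22.5000
Deviations: 0.5000, -1.5000, 2.5000, -0.5000, -1.5000, 0.5000
Σ_{t=1}^{5}(z_t−z̄)(z_{t+1}−z̄) = -5.7500
γ_1 = -5.7500 / 6 = -0.958

-0.958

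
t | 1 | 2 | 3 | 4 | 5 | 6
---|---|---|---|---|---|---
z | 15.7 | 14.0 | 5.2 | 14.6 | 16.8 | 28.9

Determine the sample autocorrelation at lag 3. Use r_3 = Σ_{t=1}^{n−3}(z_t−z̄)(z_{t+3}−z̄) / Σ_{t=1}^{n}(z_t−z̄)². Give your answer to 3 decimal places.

-0.485

Mean z̄ = (15.7 + 14.0 + 5.2 + 14.6 + 16.8 + 28.9)/6 = 15.8667
Deviations from mean: -0.1667, -1.8667, -10.6667, -1.2667, 0.9333, 13.0333
Σ(z_t−z̄)(z_{t+3}−z̄) = (0.2111) + (-1.7422) + (-139.0222) = -140.5533
Denominator Σ(z_t−z̄)² = 289.6333
r_3 = -140.5533 / 289.6333 = -0.485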